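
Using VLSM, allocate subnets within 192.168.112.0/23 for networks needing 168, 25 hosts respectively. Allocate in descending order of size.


168 hosts -> /24 (254 usable): 192.168.112.0/24
25 hosts -> /27 (30 usable): 192.168.113.0/27
Allocation: 192.168.112.0/24 (168 hosts, 254 usable); 192.168.113.0/27 (25 hosts, 30 usable)


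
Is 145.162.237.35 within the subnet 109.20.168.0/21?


Subnet network: 109.20.168.0
Test IP AND mask: 145.162.232.0
No, 145.162.237.35 is not in 109.20.168.0/21


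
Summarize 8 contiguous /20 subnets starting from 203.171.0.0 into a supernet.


Original prefix: /20
Number of subnets: 8 = 2^3
New prefix = 20 - 3 = 17
Supernet: 203.171.0.0/17


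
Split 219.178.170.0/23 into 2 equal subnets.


New prefix = 23 + 1 = 24
Each subnet has 256 addresses
  219.178.170.0/24
  219.178.171.0/24
Subnets: 219.178.170.0/24, 219.178.171.0/24


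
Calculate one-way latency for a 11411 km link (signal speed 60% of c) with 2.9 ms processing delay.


Speed = 0.6 * 3e5 km/s = 180000 km/s
Propagation delay = 11411 / 180000 = 0.0634 s = 63.3944 ms
Processing delay = 2.9 ms
Total one-way latency = 66.2944 ms


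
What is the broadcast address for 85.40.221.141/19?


Network: 85.40.192.0/19
Host bits = 13
Set all host bits to 1:
Broadcast: 85.40.223.255


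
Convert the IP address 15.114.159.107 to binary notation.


15 = 00001111
114 = 01110010
159 = 10011111
107 = 01101011
Binary: 00001111.01110010.10011111.01101011


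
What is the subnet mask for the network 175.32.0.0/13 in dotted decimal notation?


/13 means 13 network bits, 19 host bits
Binary: 11111111111110000000000000000000
Mask: 255.248.0.0


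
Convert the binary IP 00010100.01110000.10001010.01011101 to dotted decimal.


00010100 = 20
01110000 = 112
10001010 = 138
01011101 = 93
IP: 20.112.138.93


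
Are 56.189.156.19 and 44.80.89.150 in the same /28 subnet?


Mask: 255.255.255.240
56.189.156.19 AND mask = 56.189.156.16
44.80.89.150 AND mask = 44.80.89.144
No, different subnets (56.189.156.16 vs 44.80.89.144)


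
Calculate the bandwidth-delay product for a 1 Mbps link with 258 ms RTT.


BDP = bandwidth * RTT
= 1 Mbps * 258 ms
= 1 * 1e6 * 258 / 1000 bits
= 258000 bits
= 32250 bytes
= 31.4941 KB
BDP = 258000 bits (32250 bytes)


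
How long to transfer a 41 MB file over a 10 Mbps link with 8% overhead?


Effective throughput = 10 * (1 - 8/100) = 9.2 Mbps
File size in Mb = 41 * 8 = 328 Mb
Time = 328 / 9.2
Time = 35.6522 seconds


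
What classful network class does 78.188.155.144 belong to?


First octet: 78
Binary: 01001110
0xxxxxxx -> Class A (1-126)
Class A, default mask 255.0.0.0 (/8)


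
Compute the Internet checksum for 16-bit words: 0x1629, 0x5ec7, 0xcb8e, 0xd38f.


Sum all words (with carry folding):
+ 0x1629 = 0x1629
+ 0x5ec7 = 0x74f0
+ 0xcb8e = 0x407f
+ 0xd38f = 0x140f
One's complement: ~0x140f
Checksum = 0xebf0


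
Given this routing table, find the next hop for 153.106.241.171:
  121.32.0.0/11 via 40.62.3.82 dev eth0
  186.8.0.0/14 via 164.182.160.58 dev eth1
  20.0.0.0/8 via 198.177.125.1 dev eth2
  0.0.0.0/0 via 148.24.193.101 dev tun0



Longest prefix match for 153.106.241.171:
  /11 121.32.0.0: no
  /14 186.8.0.0: no
  /8 20.0.0.0: no
  /0 0.0.0.0: MATCH
Selected: next-hop 148.24.193.101 via tun0 (matched /0)


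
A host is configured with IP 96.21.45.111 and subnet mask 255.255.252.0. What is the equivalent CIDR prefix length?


Binary: 11111111.11111111.11111100.00000000
Count leading 1s
Prefix: /22


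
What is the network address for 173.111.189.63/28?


IP:   10101101.01101111.10111101.00111111
Mask: 11111111.11111111.11111111.11110000
AND operation:
Net:  10101101.01101111.10111101.00110000
Network: 173.111.189.48/28


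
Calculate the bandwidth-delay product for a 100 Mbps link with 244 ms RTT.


BDP = bandwidth * RTT
= 100 Mbps * 244 ms
= 100 * 1e6 * 244 / 1000 bits
= 24400000 bits
= 3050000 bytes
= 2978.5156 KB
BDP = 24400000 bits (3050000 bytes)


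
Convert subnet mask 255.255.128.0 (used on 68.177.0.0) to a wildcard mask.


Subnet mask: 255.255.128.0
Wildcard = 255.255.255.255 - subnet mask
255 - 255 = 0
255 - 255 = 0
255 - 128 = 127
255 - 0 = 255
Wildcard: 0.0.127.255


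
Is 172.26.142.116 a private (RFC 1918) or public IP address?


RFC 1918 private ranges:
  10.0.0.0/8 (10.0.0.0 - 10.255.255.255)
  172.16.0.0/12 (172.16.0.0 - 172.31.255.255)
  192.168.0.0/16 (192.168.0.0 - 192.168.255.255)
Private (in 172.16.0.0/12)


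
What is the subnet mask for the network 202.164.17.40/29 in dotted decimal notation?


/29 means 29 network bits, 3 host bits
Binary: 11111111111111111111111111111000
Mask: 255.255.255.248


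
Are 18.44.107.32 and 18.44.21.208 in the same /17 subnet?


Mask: 255.255.128.0
18.44.107.32 AND mask = 18.44.0.0
18.44.21.208 AND mask = 18.44.0.0
Yes, same subnet (18.44.0.0)


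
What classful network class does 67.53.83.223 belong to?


First octet: 67
Binary: 01000011
0xxxxxxx -> Class A (1-126)
Class A, default mask 255.0.0.0 (/8)


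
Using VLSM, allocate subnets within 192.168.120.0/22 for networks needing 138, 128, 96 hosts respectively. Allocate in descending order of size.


138 hosts -> /24 (254 usable): 192.168.120.0/24
128 hosts -> /24 (254 usable): 192.168.121.0/24
96 hosts -> /25 (126 usable): 192.168.122.0/25
Allocation: 192.168.120.0/24 (138 hosts, 254 usable); 192.168.121.0/24 (128 hosts, 254 usable); 192.168.122.0/25 (96 hosts, 126 usable)


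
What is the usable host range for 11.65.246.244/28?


Network: 11.65.246.240
Broadcast: 11.65.246.255
First usable = network + 1
Last usable = broadcast - 1
Range: 11.65.246.241 to 11.65.246.254


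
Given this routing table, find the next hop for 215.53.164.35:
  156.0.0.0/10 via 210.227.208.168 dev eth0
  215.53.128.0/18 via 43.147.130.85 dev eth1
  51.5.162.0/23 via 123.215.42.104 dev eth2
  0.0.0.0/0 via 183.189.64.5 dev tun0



Longest prefix match for 215.53.164.35:
  /10 156.0.0.0: no
  /18 215.53.128.0: MATCH
  /23 51.5.162.0: no
  /0 0.0.0.0: MATCH
Selected: next-hop 43.147.130.85 via eth1 (matched /18)


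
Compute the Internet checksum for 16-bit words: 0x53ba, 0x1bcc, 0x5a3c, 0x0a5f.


Sum all words (with carry folding):
+ 0x53ba = 0x53ba
+ 0x1bcc = 0x6f86
+ 0x5a3c = 0xc9c2
+ 0x0a5f = 0xd421
One's complement: ~0xd421
Checksum = 0x2bde


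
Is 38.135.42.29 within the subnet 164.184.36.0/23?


Subnet network: 164.184.36.0
Test IP AND mask: 38.135.42.0
No, 38.135.42.29 is not in 164.184.36.0/23


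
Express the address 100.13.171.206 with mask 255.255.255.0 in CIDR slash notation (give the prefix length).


Binary: 11111111.11111111.11111111.00000000
Count leading 1s
Prefix: /24


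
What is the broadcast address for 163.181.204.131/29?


Network: 163.181.204.128/29
Host bits = 3
Set all host bits to 1:
Broadcast: 163.181.204.135


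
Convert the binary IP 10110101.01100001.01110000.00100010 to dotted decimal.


10110101 = 181
01100001 = 97
01110000 = 112
00100010 = 34
IP: 181.97.112.34


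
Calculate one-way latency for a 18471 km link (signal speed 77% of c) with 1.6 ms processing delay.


Speed = 0.77 * 3e5 km/s = 231000 km/s
Propagation delay = 18471 / 231000 = 0.08 s = 79.961 ms
Processing delay = 1.6 ms
Total one-way latency = 81.561 ms


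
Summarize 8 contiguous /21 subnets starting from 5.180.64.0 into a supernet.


Original prefix: /21
Number of subnets: 8 = 2^3
New prefix = 21 - 3 = 18
Supernet: 5.180.64.0/18


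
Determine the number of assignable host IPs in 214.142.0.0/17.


Host bits = 32 - 17 = 15
Total addresses = 2^15 = 32768
Usable = total - 2 (network and broadcast)
Usable hosts: 32766


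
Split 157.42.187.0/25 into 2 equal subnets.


New prefix = 25 + 1 = 26
Each subnet has 64 addresses
  157.42.187.0/26
  157.42.187.64/26
Subnets: 157.42.187.0/26, 157.42.187.64/26


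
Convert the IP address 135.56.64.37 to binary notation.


135 = 10000111
56 = 00111000
64 = 01000000
37 = 00100101
Binary: 10000111.00111000.01000000.00100101


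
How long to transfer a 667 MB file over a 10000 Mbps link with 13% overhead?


Effective throughput = 10000 * (1 - 13/100) = 8700 Mbps
File size in Mb = 667 * 8 = 5336 Mb
Time = 5336 / 8700
Time = 0.6133 seconds


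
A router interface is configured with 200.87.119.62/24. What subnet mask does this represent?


/24 means 24 network bits, 8 host bits
Binary: 11111111111111111111111100000000
Mask: 255.255.255.0


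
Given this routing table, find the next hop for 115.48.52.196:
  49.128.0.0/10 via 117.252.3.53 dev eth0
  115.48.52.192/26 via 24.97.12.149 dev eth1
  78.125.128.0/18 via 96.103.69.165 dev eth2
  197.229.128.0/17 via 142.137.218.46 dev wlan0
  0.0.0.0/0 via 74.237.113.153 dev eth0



Longest prefix match for 115.48.52.196:
  /10 49.128.0.0: no
  /26 115.48.52.192: MATCH
  /18 78.125.128.0: no
  /17 197.229.128.0: no
  /0 0.0.0.0: MATCH
Selected: next-hop 24.97.12.149 via eth1 (matched /26)


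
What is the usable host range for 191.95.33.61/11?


Network: 191.64.0.0
Broadcast: 191.95.255.255
First usable = network + 1
Last usable = broadcast - 1
Range: 191.64.0.1 to 191.95.255.254


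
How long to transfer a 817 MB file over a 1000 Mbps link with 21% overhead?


Effective throughput = 1000 * (1 - 21/100) = 790 Mbps
File size in Mb = 817 * 8 = 6536 Mb
Time = 6536 / 790
Time = 8.2734 seconds


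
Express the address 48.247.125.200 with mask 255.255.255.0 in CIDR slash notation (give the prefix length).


Binary: 11111111.11111111.11111111.00000000
Count leading 1s
Prefix: /24


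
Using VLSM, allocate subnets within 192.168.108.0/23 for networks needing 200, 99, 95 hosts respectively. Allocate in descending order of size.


200 hosts -> /24 (254 usable): 192.168.108.0/24
99 hosts -> /25 (126 usable): 192.168.109.0/25
95 hosts -> /25 (126 usable): 192.168.109.128/25
Allocation: 192.168.108.0/24 (200 hosts, 254 usable); 192.168.109.0/25 (99 hosts, 126 usable); 192.168.109.128/25 (95 hosts, 126 usable)


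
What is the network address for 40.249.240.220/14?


IP:   00101000.11111001.11110000.11011100
Mask: 11111111.11111100.00000000.00000000
AND operation:
Net:  00101000.11111000.00000000.00000000
Network: 40.248.0.0/14


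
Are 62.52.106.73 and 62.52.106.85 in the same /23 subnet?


Mask: 255.255.254.0
62.52.106.73 AND mask = 62.52.106.0
62.52.106.85 AND mask = 62.52.106.0
Yes, same subnet (62.52.106.0)


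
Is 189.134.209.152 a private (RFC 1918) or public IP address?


RFC 1918 private ranges:
  10.0.0.0/8 (10.0.0.0 - 10.255.255.255)
  172.16.0.0/12 (172.16.0.0 - 172.31.255.255)
  192.168.0.0/16 (192.168.0.0 - 192.168.255.255)
Public (not in any RFC 1918 range)


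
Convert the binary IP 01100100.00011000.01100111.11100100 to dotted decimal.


01100100 = 100
00011000 = 24
01100111 = 103
11100100 = 228
IP: 100.24.103.228


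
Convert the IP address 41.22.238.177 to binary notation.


41 = 00101001
22 = 00010110
238 = 11101110
177 = 10110001
Binary: 00101001.00010110.11101110.10110001


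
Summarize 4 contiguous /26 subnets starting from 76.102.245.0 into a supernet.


Original prefix: /26
Number of subnets: 4 = 2^2
New prefix = 26 - 2 = 24
Supernet: 76.102.245.0/24


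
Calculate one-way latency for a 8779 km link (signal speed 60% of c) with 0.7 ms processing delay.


Speed = 0.6 * 3e5 km/s = 180000 km/s
Propagation delay = 8779 / 180000 = 0.0488 s = 48.7722 ms
Processing delay = 0.7 ms
Total one-way latency = 49.4722 ms


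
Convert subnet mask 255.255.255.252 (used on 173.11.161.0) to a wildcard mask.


Subnet mask: 255.255.255.252
Wildcard = 255.255.255.255 - subnet mask
255 - 255 = 0
255 - 255 = 0
255 - 255 = 0
255 - 252 = 3
Wildcard: 0.0.0.3


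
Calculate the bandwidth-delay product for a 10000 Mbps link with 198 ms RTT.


BDP = bandwidth * RTT
= 10000 Mbps * 198 ms
= 10000 * 1e6 * 198 / 1000 bits
= 1980000000 bits
= 247500000 bytes
= 241699.2188 KB
BDP = 1980000000 bits (247500000 bytes)


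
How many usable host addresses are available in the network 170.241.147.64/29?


Host bits = 32 - 29 = 3
Total addresses = 2^3 = 8
Usable = total - 2 (network and broadcast)
Usable hosts: 6


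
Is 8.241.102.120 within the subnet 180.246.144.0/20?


Subnet network: 180.246.144.0
Test IP AND mask: 8.241.96.0
No, 8.241.102.120 is not in 180.246.144.0/20


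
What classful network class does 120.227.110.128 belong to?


First octet: 120
Binary: 01111000
0xxxxxxx -> Class A (1-126)
Class A, default mask 255.0.0.0 (/8)


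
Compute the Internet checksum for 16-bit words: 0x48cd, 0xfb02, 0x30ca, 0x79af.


Sum all words (with carry folding):
+ 0x48cd = 0x48cd
+ 0xfb02 = 0x43d0
+ 0x30ca = 0x749a
+ 0x79af = 0xee49
One's complement: ~0xee49
Checksum = 0x11b6


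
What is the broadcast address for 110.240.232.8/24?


Network: 110.240.232.0/24
Host bits = 8
Set all host bits to 1:
Broadcast: 110.240.232.255


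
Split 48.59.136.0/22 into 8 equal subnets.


New prefix = 22 + 3 = 25
Each subnet has 128 addresses
  48.59.136.0/25
  48.59.136.128/25
  48.59.137.0/25
  48.59.137.128/25
  48.59.138.0/25
  48.59.138.128/25
  48.59.139.0/25
  48.59.139.128/25
Subnets: 48.59.136.0/25, 48.59.136.128/25, 48.59.137.0/25, 48.59.137.128/25, 48.59.138.0/25, 48.59.138.128/25, 48.59.139.0/25, 48.59.139.128/25


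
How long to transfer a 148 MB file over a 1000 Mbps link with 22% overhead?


Effective throughput = 1000 * (1 - 22/100) = 780 Mbps
File size in Mb = 148 * 8 = 1184 Mb
Time = 1184 / 780
Time = 1.5179 seconds


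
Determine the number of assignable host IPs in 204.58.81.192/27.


Host bits = 32 - 27 = 5
Total addresses = 2^5 = 32
Usable = total - 2 (network and broadcast)
Usable hosts: 30


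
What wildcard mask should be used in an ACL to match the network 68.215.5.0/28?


Subnet mask: 255.255.255.240
Wildcard = 255.255.255.255 - subnet mask
255 - 255 = 0
255 - 255 = 0
255 - 255 = 0
255 - 240 = 15
Wildcard: 0.0.0.15


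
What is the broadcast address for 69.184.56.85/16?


Network: 69.184.0.0/16
Host bits = 16
Set all host bits to 1:
Broadcast: 69.184.255.255


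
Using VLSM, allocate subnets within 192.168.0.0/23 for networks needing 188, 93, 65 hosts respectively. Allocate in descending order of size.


188 hosts -> /24 (254 usable): 192.168.0.0/24
93 hosts -> /25 (126 usable): 192.168.1.0/25
65 hosts -> /25 (126 usable): 192.168.1.128/25
Allocation: 192.168.0.0/24 (188 hosts, 254 usable); 192.168.1.0/25 (93 hosts, 126 usable); 192.168.1.128/25 (65 hosts, 126 usable)


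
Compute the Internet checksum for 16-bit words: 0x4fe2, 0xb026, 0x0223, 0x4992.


Sum all words (with carry folding):
+ 0x4fe2 = 0x4fe2
+ 0xb026 = 0x0009
+ 0x0223 = 0x022c
+ 0x4992 = 0x4bbe
One's complement: ~0x4bbe
Checksum = 0xb441


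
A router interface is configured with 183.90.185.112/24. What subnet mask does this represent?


/24 means 24 network bits, 8 host bits
Binary: 11111111111111111111111100000000
Mask: 255.255.255.0


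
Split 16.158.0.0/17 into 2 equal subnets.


New prefix = 17 + 1 = 18
Each subnet has 16384 addresses
  16.158.0.0/18
  16.158.64.0/18
Subnets: 16.158.0.0/18, 16.158.64.0/18


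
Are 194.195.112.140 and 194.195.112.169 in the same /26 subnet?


Mask: 255.255.255.192
194.195.112.140 AND mask = 194.195.112.128
194.195.112.169 AND mask = 194.195.112.128
Yes, same subnet (194.195.112.128)


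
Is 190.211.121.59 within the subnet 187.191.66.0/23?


Subnet network: 187.191.66.0
Test IP AND mask: 190.211.120.0
No, 190.211.121.59 is not in 187.191.66.0/23


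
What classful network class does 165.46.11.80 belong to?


First octet: 165
Binary: 10100101
10xxxxxx -> Class B (128-191)
Class B, default mask 255.255.0.0 (/16)


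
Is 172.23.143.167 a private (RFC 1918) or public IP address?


RFC 1918 private ranges:
  10.0.0.0/8 (10.0.0.0 - 10.255.255.255)
  172.16.0.0/12 (172.16.0.0 - 172.31.255.255)
  192.168.0.0/16 (192.168.0.0 - 192.168.255.255)
Private (in 172.16.0.0/12)


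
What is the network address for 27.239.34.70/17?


IP:   00011011.11101111.00100010.01000110
Mask: 11111111.11111111.10000000.00000000
AND operation:
Net:  00011011.11101111.00000000.00000000
Network: 27.239.0.0/17


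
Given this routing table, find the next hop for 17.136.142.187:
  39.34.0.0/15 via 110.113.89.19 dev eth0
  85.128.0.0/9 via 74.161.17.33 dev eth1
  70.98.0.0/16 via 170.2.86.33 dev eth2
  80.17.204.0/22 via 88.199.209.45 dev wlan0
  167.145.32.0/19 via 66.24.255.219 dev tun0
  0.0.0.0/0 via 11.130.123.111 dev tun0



Longest prefix match for 17.136.142.187:
  /15 39.34.0.0: no
  /9 85.128.0.0: no
  /16 70.98.0.0: no
  /22 80.17.204.0: no
  /19 167.145.32.0: no
  /0 0.0.0.0: MATCH
Selected: next-hop 11.130.123.111 via tun0 (matched /0)


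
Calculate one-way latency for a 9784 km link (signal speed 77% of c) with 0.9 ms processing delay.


Speed = 0.77 * 3e5 km/s = 231000 km/s
Propagation delay = 9784 / 231000 = 0.0424 s = 42.355 ms
Processing delay = 0.9 ms
Total one-way latency = 43.255 ms


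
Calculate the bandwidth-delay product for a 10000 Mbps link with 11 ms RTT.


BDP = bandwidth * RTT
= 10000 Mbps * 11 ms
= 10000 * 1e6 * 11 / 1000 bits
= 110000000 bits
= 13750000 bytes
= 13427.7344 KB
BDP = 110000000 bits (13750000 bytes)


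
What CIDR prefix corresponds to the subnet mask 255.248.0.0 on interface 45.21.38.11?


Binary: 11111111.11111000.00000000.00000000
Count leading 1s
Prefix: /13


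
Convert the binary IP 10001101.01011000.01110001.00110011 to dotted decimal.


10001101 = 141
01011000 = 88
01110001 = 113
00110011 = 51
IP: 141.88.113.51


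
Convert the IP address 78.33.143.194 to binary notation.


78 = 01001110
33 = 00100001
143 = 10001111
194 = 11000010
Binary: 01001110.00100001.10001111.11000010


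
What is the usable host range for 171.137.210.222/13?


Network: 171.136.0.0
Broadcast: 171.143.255.255
First usable = network + 1
Last usable = broadcast - 1
Range: 171.136.0.1 to 171.143.255.254


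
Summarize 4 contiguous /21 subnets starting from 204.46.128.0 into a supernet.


Original prefix: /21
Number of subnets: 4 = 2^2
New prefix = 21 - 2 = 19
Supernet: 204.46.128.0/19


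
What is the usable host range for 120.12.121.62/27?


Network: 120.12.121.32
Broadcast: 120.12.121.63
First usable = network + 1
Last usable = broadcast - 1
Range: 120.12.121.33 to 120.12.121.62


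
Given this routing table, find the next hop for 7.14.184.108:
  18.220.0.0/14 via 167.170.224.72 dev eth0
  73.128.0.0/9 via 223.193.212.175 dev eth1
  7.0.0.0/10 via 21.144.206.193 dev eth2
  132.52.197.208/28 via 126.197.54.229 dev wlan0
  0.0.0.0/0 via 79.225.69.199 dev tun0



Longest prefix match for 7.14.184.108:
  /14 18.220.0.0: no
  /9 73.128.0.0: no
  /10 7.0.0.0: MATCH
  /28 132.52.197.208: no
  /0 0.0.0.0: MATCH
Selected: next-hop 21.144.206.193 via eth2 (matched /10)


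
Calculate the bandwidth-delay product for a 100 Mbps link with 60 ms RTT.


BDP = bandwidth * RTT
= 100 Mbps * 60 ms
= 100 * 1e6 * 60 / 1000 bits
= 6000000 bits
= 750000 bytes
= 732.4219 KB
BDP = 6000000 bits (750000 bytes)


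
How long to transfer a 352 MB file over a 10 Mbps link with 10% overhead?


Effective throughput = 10 * (1 - 10/100) = 9 Mbps
File size in Mb = 352 * 8 = 2816 Mb
Time = 2816 / 9
Time = 312.8889 seconds


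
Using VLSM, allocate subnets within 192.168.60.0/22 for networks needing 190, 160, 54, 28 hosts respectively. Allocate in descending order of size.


190 hosts -> /24 (254 usable): 192.168.60.0/24
160 hosts -> /24 (254 usable): 192.168.61.0/24
54 hosts -> /26 (62 usable): 192.168.62.0/26
28 hosts -> /27 (30 usable): 192.168.62.64/27
Allocation: 192.168.60.0/24 (190 hosts, 254 usable); 192.168.61.0/24 (160 hosts, 254 usable); 192.168.62.0/26 (54 hosts, 62 usable); 192.168.62.64/27 (28 hosts, 30 usable)


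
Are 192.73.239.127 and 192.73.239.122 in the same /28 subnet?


Mask: 255.255.255.240
192.73.239.127 AND mask = 192.73.239.112
192.73.239.122 AND mask = 192.73.239.112
Yes, same subnet (192.73.239.112)


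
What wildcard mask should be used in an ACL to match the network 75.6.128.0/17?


Subnet mask: 255.255.128.0
Wildcard = 255.255.255.255 - subnet mask
255 - 255 = 0
255 - 255 = 0
255 - 128 = 127
255 - 0 = 255
Wildcard: 0.0.127.255


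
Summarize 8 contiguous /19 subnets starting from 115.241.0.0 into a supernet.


Original prefix: /19
Number of subnets: 8 = 2^3
New prefix = 19 - 3 = 16
Supernet: 115.241.0.0/16


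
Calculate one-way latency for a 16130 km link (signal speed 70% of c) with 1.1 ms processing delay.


Speed = 0.7 * 3e5 km/s = 210000 km/s
Propagation delay = 16130 / 210000 = 0.0768 s = 76.8095 ms
Processing delay = 1.1 ms
Total one-way latency = 77.9095 ms


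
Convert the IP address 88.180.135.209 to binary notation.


88 = 01011000
180 = 10110100
135 = 10000111
209 = 11010001
Binary: 01011000.10110100.10000111.11010001


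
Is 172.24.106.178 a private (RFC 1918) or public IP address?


RFC 1918 private ranges:
  10.0.0.0/8 (10.0.0.0 - 10.255.255.255)
  172.16.0.0/12 (172.16.0.0 - 172.31.255.255)
  192.168.0.0/16 (192.168.0.0 - 192.168.255.255)
Private (in 172.16.0.0/12)


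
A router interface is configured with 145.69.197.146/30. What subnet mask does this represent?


/30 means 30 network bits, 2 host bits
Binary: 11111111111111111111111111111100
Mask: 255.255.255.252


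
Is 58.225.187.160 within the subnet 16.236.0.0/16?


Subnet network: 16.236.0.0
Test IP AND mask: 58.225.0.0
No, 58.225.187.160 is not in 16.236.0.0/16


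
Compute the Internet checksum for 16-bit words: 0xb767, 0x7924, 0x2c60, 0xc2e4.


Sum all words (with carry folding):
+ 0xb767 = 0xb767
+ 0x7924 = 0x308c
+ 0x2c60 = 0x5cec
+ 0xc2e4 = 0x1fd1
One's complement: ~0x1fd1
Checksum = 0xe02e


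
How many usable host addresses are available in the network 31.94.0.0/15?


Host bits = 32 - 15 = 17
Total addresses = 2^17 = 131072
Usable = total - 2 (network and broadcast)
Usable hosts: 131070


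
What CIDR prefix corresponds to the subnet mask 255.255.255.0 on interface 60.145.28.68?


Binary: 11111111.11111111.11111111.00000000
Count leading 1s
Prefix: /24


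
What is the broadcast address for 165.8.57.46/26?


Network: 165.8.57.0/26
Host bits = 6
Set all host bits to 1:
Broadcast: 165.8.57.63


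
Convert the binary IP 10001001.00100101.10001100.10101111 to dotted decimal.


10001001 = 137
00100101 = 37
10001100 = 140
10101111 = 175
IP: 137.37.140.175


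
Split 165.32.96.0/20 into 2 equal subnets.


New prefix = 20 + 1 = 21
Each subnet has 2048 addresses
  165.32.96.0/21
  165.32.104.0/21
Subnets: 165.32.96.0/21, 165.32.104.0/21


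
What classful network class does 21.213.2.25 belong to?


First octet: 21
Binary: 00010101
0xxxxxxx -> Class A (1-126)
Class A, default mask 255.0.0.0 (/8)


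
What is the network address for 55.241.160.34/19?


IP:   00110111.11110001.10100000.00100010
Mask: 11111111.11111111.11100000.00000000
AND operation:
Net:  00110111.11110001.10100000.00000000
Network: 55.241.160.0/19


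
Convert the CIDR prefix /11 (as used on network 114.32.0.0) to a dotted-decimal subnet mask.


/11 means 11 network bits, 21 host bits
Binary: 11111111111000000000000000000000
Mask: 255.224.0.0


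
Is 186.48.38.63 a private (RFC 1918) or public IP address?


RFC 1918 private ranges:
  10.0.0.0/8 (10.0.0.0 - 10.255.255.255)
  172.16.0.0/12 (172.16.0.0 - 172.31.255.255)
  192.168.0.0/16 (192.168.0.0 - 192.168.255.255)
Public (not in any RFC 1918 range)


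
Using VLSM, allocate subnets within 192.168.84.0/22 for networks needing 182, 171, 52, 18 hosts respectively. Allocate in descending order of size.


182 hosts -> /24 (254 usable): 192.168.84.0/24
171 hosts -> /24 (254 usable): 192.168.85.0/24
52 hosts -> /26 (62 usable): 192.168.86.0/26
18 hosts -> /27 (30 usable): 192.168.86.64/27
Allocation: 192.168.84.0/24 (182 hosts, 254 usable); 192.168.85.0/24 (171 hosts, 254 usable); 192.168.86.0/26 (52 hosts, 62 usable); 192.168.86.64/27 (18 hosts, 30 usable)


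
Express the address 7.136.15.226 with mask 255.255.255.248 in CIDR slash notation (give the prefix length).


Binary: 11111111.11111111.11111111.11111000
Count leading 1s
Prefix: /29


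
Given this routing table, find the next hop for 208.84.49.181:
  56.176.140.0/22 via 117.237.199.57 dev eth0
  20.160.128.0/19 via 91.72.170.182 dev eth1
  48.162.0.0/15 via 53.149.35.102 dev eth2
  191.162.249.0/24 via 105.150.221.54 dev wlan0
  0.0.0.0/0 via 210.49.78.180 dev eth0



Longest prefix match for 208.84.49.181:
  /22 56.176.140.0: no
  /19 20.160.128.0: no
  /15 48.162.0.0: no
  /24 191.162.249.0: no
  /0 0.0.0.0: MATCH
Selected: next-hop 210.49.78.180 via eth0 (matched /0)


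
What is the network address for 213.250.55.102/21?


IP:   11010101.11111010.00110111.01100110
Mask: 11111111.11111111.11111000.00000000
AND operation:
Net:  11010101.11111010.00110000.00000000
Network: 213.250.48.0/21


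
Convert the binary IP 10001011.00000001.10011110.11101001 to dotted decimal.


10001011 = 139
00000001 = 1
10011110 = 158
11101001 = 233
IP: 139.1.158.233


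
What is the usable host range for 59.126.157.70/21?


Network: 59.126.152.0
Broadcast: 59.126.159.255
First usable = network + 1
Last usable = broadcast - 1
Range: 59.126.152.1 to 59.126.159.254


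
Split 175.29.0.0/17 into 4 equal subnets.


New prefix = 17 + 2 = 19
Each subnet has 8192 addresses
  175.29.0.0/19
  175.29.32.0/19
  175.29.64.0/19
  175.29.96.0/19
Subnets: 175.29.0.0/19, 175.29.32.0/19, 175.29.64.0/19, 175.29.96.0/19


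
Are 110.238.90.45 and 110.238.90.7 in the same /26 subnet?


Mask: 255.255.255.192
110.238.90.45 AND mask = 110.238.90.0
110.238.90.7 AND mask = 110.238.90.0
Yes, same subnet (110.238.90.0)


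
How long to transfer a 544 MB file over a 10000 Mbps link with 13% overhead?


Effective throughput = 10000 * (1 - 13/100) = 8700 Mbps
File size in Mb = 544 * 8 = 4352 Mb
Time = 4352 / 8700
Time = 0.5002 seconds


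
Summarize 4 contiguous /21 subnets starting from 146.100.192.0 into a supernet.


Original prefix: /21
Number of subnets: 4 = 2^2
New prefix = 21 - 2 = 19
Supernet: 146.100.192.0/19


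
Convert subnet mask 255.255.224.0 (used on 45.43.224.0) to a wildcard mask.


Subnet mask: 255.255.224.0
Wildcard = 255.255.255.255 - subnet mask
255 - 255 = 0
255 - 255 = 0
255 - 224 = 31
255 - 0 = 255
Wildcard: 0.0.31.255


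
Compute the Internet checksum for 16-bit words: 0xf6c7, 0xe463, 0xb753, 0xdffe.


Sum all words (with carry folding):
+ 0xf6c7 = 0xf6c7
+ 0xe463 = 0xdb2b
+ 0xb753 = 0x927f
+ 0xdffe = 0x727e
One's complement: ~0x727e
Checksum = 0x8d81


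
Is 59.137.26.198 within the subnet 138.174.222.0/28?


Subnet network: 138.174.222.0
Test IP AND mask: 59.137.26.192
No, 59.137.26.198 is not in 138.174.222.0/28


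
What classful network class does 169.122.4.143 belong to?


First octet: 169
Binary: 10101001
10xxxxxx -> Class B (128-191)
Class B, default mask 255.255.0.0 (/16)


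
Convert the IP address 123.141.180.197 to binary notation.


123 = 01111011
141 = 10001101
180 = 10110100
197 = 11000101
Binary: 01111011.10001101.10110100.11000101


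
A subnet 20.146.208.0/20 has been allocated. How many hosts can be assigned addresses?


Host bits = 32 - 20 = 12
Total addresses = 2^12 = 4096
Usable = total - 2 (network and broadcast)
Usable hosts: 4094


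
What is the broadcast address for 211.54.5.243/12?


Network: 211.48.0.0/12
Host bits = 20
Set all host bits to 1:
Broadcast: 211.63.255.255


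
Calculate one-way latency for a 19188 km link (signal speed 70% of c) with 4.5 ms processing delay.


Speed = 0.7 * 3e5 km/s = 210000 km/s
Propagation delay = 19188 / 210000 = 0.0914 s = 91.3714 ms
Processing delay = 4.5 ms
Total one-way latency = 95.8714 ms


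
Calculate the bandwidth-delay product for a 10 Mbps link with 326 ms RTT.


BDP = bandwidth * RTT
= 10 Mbps * 326 ms
= 10 * 1e6 * 326 / 1000 bits
= 3260000 bits
= 407500 bytes
= 397.9492 KB
BDP = 3260000 bits (407500 bytes)


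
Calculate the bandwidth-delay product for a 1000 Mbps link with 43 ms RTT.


BDP = bandwidth * RTT
= 1000 Mbps * 43 ms
= 1000 * 1e6 * 43 / 1000 bits
= 43000000 bits
= 5375000 bytes
= 5249.0234 KB
BDP = 43000000 bits (5375000 bytes)


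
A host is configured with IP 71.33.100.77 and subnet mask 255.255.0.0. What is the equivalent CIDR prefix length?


Binary: 11111111.11111111.00000000.00000000
Count leading 1s
Prefix: /16


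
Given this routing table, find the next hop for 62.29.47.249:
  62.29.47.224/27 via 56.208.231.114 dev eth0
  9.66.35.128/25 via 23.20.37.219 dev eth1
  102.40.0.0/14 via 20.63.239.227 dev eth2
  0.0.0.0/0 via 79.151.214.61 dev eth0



Longest prefix match for 62.29.47.249:
  /27 62.29.47.224: MATCH
  /25 9.66.35.128: no
  /14 102.40.0.0: no
  /0 0.0.0.0: MATCH
Selected: next-hop 56.208.231.114 via eth0 (matched /27)


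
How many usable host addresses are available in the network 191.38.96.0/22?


Host bits = 32 - 22 = 10
Total addresses = 2^10 = 1024
Usable = total - 2 (network and broadcast)
Usable hosts: 1022


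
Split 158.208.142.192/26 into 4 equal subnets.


New prefix = 26 + 2 = 28
Each subnet has 16 addresses
  158.208.142.192/28
  158.208.142.208/28
  158.208.142.224/28
  158.208.142.240/28
Subnets: 158.208.142.192/28, 158.208.142.208/28, 158.208.142.224/28, 158.208.142.240/28


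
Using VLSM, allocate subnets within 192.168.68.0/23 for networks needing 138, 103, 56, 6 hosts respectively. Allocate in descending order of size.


138 hosts -> /24 (254 usable): 192.168.68.0/24
103 hosts -> /25 (126 usable): 192.168.69.0/25
56 hosts -> /26 (62 usable): 192.168.69.128/26
6 hosts -> /29 (6 usable): 192.168.69.192/29
Allocation: 192.168.68.0/24 (138 hosts, 254 usable); 192.168.69.0/25 (103 hosts, 126 usable); 192.168.69.128/26 (56 hosts, 62 usable); 192.168.69.192/29 (6 hosts, 6 usable)


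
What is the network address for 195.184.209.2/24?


IP:   11000011.10111000.11010001.00000010
Mask: 11111111.11111111.11111111.00000000
AND operation:
Net:  11000011.10111000.11010001.00000000
Network: 195.184.209.0/24


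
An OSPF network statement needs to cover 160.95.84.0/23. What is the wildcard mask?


Subnet mask: 255.255.254.0
Wildcard = 255.255.255.255 - subnet mask
255 - 255 = 0
255 - 255 = 0
255 - 254 = 1
255 - 0 = 255
Wildcard: 0.0.1.255


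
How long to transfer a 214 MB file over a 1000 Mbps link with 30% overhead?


Effective throughput = 1000 * (1 - 30/100) = 700 Mbps
File size in Mb = 214 * 8 = 1712 Mb
Time = 1712 / 700
Time = 2.4457 seconds


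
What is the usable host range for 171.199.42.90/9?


Network: 171.128.0.0
Broadcast: 171.255.255.255
First usable = network + 1
Last usable = broadcast - 1
Range: 171.128.0.1 to 171.255.255.254


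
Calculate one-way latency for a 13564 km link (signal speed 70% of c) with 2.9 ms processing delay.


Speed = 0.7 * 3e5 km/s = 210000 km/s
Propagation delay = 13564 / 210000 = 0.0646 s = 64.5905 ms
Processing delay = 2.9 ms
Total one-way latency = 67.4905 ms


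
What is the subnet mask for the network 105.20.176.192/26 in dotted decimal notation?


/26 means 26 network bits, 6 host bits
Binary: 11111111111111111111111111000000
Mask: 255.255.255.192


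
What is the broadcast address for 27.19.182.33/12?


Network: 27.16.0.0/12
Host bits = 20
Set all host bits to 1:
Broadcast: 27.31.255.255


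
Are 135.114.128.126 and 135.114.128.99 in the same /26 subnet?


Mask: 255.255.255.192
135.114.128.126 AND mask = 135.114.128.64
135.114.128.99 AND mask = 135.114.128.64
Yes, same subnet (135.114.128.64)


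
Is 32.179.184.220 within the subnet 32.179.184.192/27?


Subnet network: 32.179.184.192
Test IP AND mask: 32.179.184.192
Yes, 32.179.184.220 is in 32.179.184.192/27


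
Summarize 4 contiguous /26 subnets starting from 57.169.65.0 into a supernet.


Original prefix: /26
Number of subnets: 4 = 2^2
New prefix = 26 - 2 = 24
Supernet: 57.169.65.0/24


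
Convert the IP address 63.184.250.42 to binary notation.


63 = 00111111
184 = 10111000
250 = 11111010
42 = 00101010
Binary: 00111111.10111000.11111010.00101010


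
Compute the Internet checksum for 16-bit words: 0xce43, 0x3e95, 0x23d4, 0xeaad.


Sum all words (with carry folding):
+ 0xce43 = 0xce43
+ 0x3e95 = 0x0cd9
+ 0x23d4 = 0x30ad
+ 0xeaad = 0x1b5b
One's complement: ~0x1b5b
Checksum = 0xe4a4


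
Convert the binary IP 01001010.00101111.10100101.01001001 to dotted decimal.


01001010 = 74
00101111 = 47
10100101 = 165
01001001 = 73
IP: 74.47.165.73


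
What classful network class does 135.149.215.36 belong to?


First octet: 135
Binary: 10000111
10xxxxxx -> Class B (128-191)
Class B, default mask 255.255.0.0 (/16)


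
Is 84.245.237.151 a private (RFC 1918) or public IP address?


RFC 1918 private ranges:
  10.0.0.0/8 (10.0.0.0 - 10.255.255.255)
  172.16.0.0/12 (172.16.0.0 - 172.31.255.255)
  192.168.0.0/16 (192.168.0.0 - 192.168.255.255)
Public (not in any RFC 1918 range)


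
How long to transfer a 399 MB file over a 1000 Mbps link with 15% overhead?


Effective throughput = 1000 * (1 - 15/100) = 850 Mbps
File size in Mb = 399 * 8 = 3192 Mb
Time = 3192 / 850
Time = 3.7553 seconds


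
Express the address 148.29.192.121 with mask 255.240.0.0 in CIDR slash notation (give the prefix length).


Binary: 11111111.11110000.00000000.00000000
Count leading 1s
Prefix: /12


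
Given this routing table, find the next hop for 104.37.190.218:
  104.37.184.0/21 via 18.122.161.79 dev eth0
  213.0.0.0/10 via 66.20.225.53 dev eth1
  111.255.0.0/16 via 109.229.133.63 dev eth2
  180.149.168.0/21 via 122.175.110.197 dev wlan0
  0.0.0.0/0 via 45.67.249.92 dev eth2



Longest prefix match for 104.37.190.218:
  /21 104.37.184.0: MATCH
  /10 213.0.0.0: no
  /16 111.255.0.0: no
  /21 180.149.168.0: no
  /0 0.0.0.0: MATCH
Selected: next-hop 18.122.161.79 via eth0 (matched /21)


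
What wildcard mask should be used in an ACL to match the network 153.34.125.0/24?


Subnet mask: 255.255.255.0
Wildcard = 255.255.255.255 - subnet mask
255 - 255 = 0
255 - 255 = 0
255 - 255 = 0
255 - 0 = 255
Wildcard: 0.0.0.255


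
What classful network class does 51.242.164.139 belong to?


First octet: 51
Binary: 00110011
0xxxxxxx -> Class A (1-126)
Class A, default mask 255.0.0.0 (/8)


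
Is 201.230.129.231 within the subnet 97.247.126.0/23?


Subnet network: 97.247.126.0
Test IP AND mask: 201.230.128.0
No, 201.230.129.231 is not in 97.247.126.0/23


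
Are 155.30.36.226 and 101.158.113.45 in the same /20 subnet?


Mask: 255.255.240.0
155.30.36.226 AND mask = 155.30.32.0
101.158.113.45 AND mask = 101.158.112.0
No, different subnets (155.30.32.0 vs 101.158.112.0)


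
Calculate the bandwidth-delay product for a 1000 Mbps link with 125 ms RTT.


BDP = bandwidth * RTT
= 1000 Mbps * 125 ms
= 1000 * 1e6 * 125 / 1000 bits
= 125000000 bits
= 15625000 bytes
= 15258.7891 KB
BDP = 125000000 bits (15625000 bytes)


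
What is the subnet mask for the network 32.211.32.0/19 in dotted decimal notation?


/19 means 19 network bits, 13 host bits
Binary: 11111111111111111110000000000000
Mask: 255.255.224.0


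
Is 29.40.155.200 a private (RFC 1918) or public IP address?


RFC 1918 private ranges:
  10.0.0.0/8 (10.0.0.0 - 10.255.255.255)
  172.16.0.0/12 (172.16.0.0 - 172.31.255.255)
  192.168.0.0/16 (192.168.0.0 - 192.168.255.255)
Public (not in any RFC 1918 range)


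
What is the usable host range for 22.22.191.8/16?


Network: 22.22.0.0
Broadcast: 22.22.255.255
First usable = network + 1
Last usable = broadcast - 1
Range: 22.22.0.1 to 22.22.255.254


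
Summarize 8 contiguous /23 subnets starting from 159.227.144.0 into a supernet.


Original prefix: /23
Number of subnets: 8 = 2^3
New prefix = 23 - 3 = 20
Supernet: 159.227.144.0/20


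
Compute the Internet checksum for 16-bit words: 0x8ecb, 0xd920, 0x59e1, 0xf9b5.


Sum all words (with carry folding):
+ 0x8ecb = 0x8ecb
+ 0xd920 = 0x67ec
+ 0x59e1 = 0xc1cd
+ 0xf9b5 = 0xbb83
One's complement: ~0xbb83
Checksum = 0x447c


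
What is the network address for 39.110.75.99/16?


IP:   00100111.01101110.01001011.01100011
Mask: 11111111.11111111.00000000.00000000
AND operation:
Net:  00100111.01101110.00000000.00000000
Network: 39.110.0.0/16


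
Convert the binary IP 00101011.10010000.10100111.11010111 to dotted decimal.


00101011 = 43
10010000 = 144
10100111 = 167
11010111 = 215
IP: 43.144.167.215


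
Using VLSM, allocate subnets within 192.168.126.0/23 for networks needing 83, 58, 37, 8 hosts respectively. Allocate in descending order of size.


83 hosts -> /25 (126 usable): 192.168.126.0/25
58 hosts -> /26 (62 usable): 192.168.126.128/26
37 hosts -> /26 (62 usable): 192.168.126.192/26
8 hosts -> /28 (14 usable): 192.168.127.0/28
Allocation: 192.168.126.0/25 (83 hosts, 126 usable); 192.168.126.128/26 (58 hosts, 62 usable); 192.168.126.192/26 (37 hosts, 62 usable); 192.168.127.0/28 (8 hosts, 14 usable)


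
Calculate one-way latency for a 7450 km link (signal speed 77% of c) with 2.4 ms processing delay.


Speed = 0.77 * 3e5 km/s = 231000 km/s
Propagation delay = 7450 / 231000 = 0.0323 s = 32.2511 ms
Processing delay = 2.4 ms
Total one-way latency = 34.6511 ms


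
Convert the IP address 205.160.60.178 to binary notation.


205 = 11001101
160 = 10100000
60 = 00111100
178 = 10110010
Binary: 11001101.10100000.00111100.10110010


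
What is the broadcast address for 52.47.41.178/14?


Network: 52.44.0.0/14
Host bits = 18
Set all host bits to 1:
Broadcast: 52.47.255.255


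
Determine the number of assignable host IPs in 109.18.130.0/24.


Host bits = 32 - 24 = 8
Total addresses = 2^8 = 256
Usable = total - 2 (network and broadcast)
Usable hosts: 254


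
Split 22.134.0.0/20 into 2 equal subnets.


New prefix = 20 + 1 = 21
Each subnet has 2048 addresses
  22.134.0.0/21
  22.134.8.0/21
Subnets: 22.134.0.0/21, 22.134.8.0/21


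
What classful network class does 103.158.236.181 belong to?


First octet: 103
Binary: 01100111
0xxxxxxx -> Class A (1-126)
Class A, default mask 255.0.0.0 (/8)


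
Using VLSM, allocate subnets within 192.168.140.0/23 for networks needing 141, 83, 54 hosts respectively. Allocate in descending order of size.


141 hosts -> /24 (254 usable): 192.168.140.0/24
83 hosts -> /25 (126 usable): 192.168.141.0/25
54 hosts -> /26 (62 usable): 192.168.141.128/26
Allocation: 192.168.140.0/24 (141 hosts, 254 usable); 192.168.141.0/25 (83 hosts, 126 usable); 192.168.141.128/26 (54 hosts, 62 usable)


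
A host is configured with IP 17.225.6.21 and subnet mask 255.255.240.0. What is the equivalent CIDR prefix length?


Binary: 11111111.11111111.11110000.00000000
Count leading 1s
Prefix: /20


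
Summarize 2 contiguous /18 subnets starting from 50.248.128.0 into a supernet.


Original prefix: /18
Number of subnets: 2 = 2^1
New prefix = 18 - 1 = 17
Supernet: 50.248.128.0/17


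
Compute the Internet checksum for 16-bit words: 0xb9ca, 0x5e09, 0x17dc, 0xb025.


Sum all words (with carry folding):
+ 0xb9ca = 0xb9ca
+ 0x5e09 = 0x17d4
+ 0x17dc = 0x2fb0
+ 0xb025 = 0xdfd5
One's complement: ~0xdfd5
Checksum = 0x202a


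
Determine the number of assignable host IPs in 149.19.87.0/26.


Host bits = 32 - 26 = 6
Total addresses = 2^6 = 64
Usable = total - 2 (network and broadcast)
Usable hosts: 62


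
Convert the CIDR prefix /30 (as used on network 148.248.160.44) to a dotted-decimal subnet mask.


/30 means 30 network bits, 2 host bits
Binary: 11111111111111111111111111111100
Mask: 255.255.255.252
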